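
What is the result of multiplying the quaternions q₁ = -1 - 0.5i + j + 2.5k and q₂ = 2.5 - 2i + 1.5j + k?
-7.5 - 2i - 3.5j + 6.5k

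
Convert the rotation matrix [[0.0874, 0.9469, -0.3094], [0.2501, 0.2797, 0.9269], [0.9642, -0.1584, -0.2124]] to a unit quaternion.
0.5373 - 0.505i - 0.5926j - 0.3242k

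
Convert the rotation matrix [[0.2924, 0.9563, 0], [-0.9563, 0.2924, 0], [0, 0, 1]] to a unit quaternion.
0.8039 - 0.5948k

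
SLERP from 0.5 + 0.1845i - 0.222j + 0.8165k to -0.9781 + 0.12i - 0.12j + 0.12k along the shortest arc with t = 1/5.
0.6929 + 0.1319i - 0.165j + 0.6894k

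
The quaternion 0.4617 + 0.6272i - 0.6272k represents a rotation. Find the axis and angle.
axis = (√2/2, 0, -√2/2), θ = 125°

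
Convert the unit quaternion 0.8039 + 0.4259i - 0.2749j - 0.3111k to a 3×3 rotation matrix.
[[0.6553, 0.266, -0.707], [-0.7343, 0.4437, -0.5137], [0.177, 0.8558, 0.4861]]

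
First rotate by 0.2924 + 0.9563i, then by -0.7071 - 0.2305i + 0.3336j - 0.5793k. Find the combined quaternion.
0.0137 - 0.7436i - 0.4564j - 0.4884k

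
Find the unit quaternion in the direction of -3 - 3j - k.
-0.6882 - 0.6882j - 0.2294k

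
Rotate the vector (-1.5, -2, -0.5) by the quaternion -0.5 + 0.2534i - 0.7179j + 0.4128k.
(-0.004, 0.273, 2.535)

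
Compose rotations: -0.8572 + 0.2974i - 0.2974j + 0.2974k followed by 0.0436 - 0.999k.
0.2597 - 0.2841i - 0.3101j + 0.8693k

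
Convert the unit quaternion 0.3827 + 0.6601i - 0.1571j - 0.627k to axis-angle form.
axis = (0.7145, -0.17, -0.6787), θ = 3π/4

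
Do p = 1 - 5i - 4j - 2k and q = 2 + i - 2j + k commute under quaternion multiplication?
No: pq = 1 - 17i - 7j + 11k ≠ 1 - i - 13j - 17k = qp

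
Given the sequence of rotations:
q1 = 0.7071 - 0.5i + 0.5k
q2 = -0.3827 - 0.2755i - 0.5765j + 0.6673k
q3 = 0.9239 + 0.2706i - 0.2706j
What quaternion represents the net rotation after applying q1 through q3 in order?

q2 · q1 = -0.742 - 0.2917i - 0.6035j - 0.0078k
q3 · q2 · q1 = -0.7699 - 0.4682i - 0.3547j - 0.2494k
-0.7699 - 0.4682i - 0.3547j - 0.2494k


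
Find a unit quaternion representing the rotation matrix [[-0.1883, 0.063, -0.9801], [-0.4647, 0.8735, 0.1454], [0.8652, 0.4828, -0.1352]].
0.6225 + 0.1355i - 0.7411j - 0.2119k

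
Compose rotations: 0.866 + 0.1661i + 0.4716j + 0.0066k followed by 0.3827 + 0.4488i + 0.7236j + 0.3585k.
-0.0867 + 0.2879i + 0.8637j + 0.4045k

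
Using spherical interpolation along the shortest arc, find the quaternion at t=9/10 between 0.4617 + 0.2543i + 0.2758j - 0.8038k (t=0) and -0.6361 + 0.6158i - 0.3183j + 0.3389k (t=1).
0.6502 - 0.5447i + 0.3307j - 0.4138k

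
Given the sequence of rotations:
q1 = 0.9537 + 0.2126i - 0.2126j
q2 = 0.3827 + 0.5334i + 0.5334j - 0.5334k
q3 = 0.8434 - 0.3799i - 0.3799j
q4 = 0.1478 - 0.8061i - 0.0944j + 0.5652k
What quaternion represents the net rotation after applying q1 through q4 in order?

q2 · q1 = 0.365 + 0.4767i + 0.3139j - 0.7355k
q3 · q2 · q1 = 0.6082 + 0.5428i - 0.1533j - 0.5585k
q4 · q3 · q2 · q1 = 0.8286 - 0.2707i - 0.2235j + 0.436k
0.8286 - 0.2707i - 0.2235j + 0.436k


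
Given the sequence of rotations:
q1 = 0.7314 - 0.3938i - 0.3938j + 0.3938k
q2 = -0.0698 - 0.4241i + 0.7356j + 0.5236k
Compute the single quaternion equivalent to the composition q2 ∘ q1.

q2 · q1 = -0.1346 + 0.2132i + 0.5263j + 0.8122k
-0.1346 + 0.2132i + 0.5263j + 0.8122k


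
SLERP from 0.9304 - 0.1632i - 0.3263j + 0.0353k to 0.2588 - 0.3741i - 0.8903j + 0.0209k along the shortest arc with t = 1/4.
0.8207 - 0.2386i - 0.5181j + 0.0343k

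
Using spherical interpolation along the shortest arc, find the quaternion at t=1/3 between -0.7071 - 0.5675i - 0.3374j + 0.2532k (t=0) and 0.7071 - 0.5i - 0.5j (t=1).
-0.9457 - 0.2394i - 0.0436j + 0.2154k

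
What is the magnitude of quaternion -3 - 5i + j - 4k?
√51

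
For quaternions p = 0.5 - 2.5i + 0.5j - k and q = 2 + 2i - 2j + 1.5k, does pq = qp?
No: pq = 8.5 - 5.25i + 1.75j + 2.75k ≠ 8.5 - 2.75i - 1.75j - 5.25k = qp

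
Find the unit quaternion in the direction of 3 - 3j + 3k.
0.5774 - 0.5774j + 0.5774k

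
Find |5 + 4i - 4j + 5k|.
√82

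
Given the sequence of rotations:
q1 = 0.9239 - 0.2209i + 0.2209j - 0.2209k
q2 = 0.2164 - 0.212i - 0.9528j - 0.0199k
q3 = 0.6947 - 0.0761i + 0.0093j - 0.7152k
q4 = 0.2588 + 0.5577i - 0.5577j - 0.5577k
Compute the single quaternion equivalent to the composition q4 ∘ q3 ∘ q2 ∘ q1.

q2 · q1 = 0.3592 - 0.0288i - 0.8749j - 0.3235k
q3 · q2 · q1 = 0.0241 - 0.6761i - 0.6085j - 0.4148k
q4 · q3 · q2 · q1 = -0.1874 - 0.2696i + 0.4375j - 0.8372k
-0.1874 - 0.2696i + 0.4375j - 0.8372k


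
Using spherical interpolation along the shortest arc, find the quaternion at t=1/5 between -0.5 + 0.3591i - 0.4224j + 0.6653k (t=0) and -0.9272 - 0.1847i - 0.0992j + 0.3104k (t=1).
-0.6293 + 0.2594i - 0.3767j + 0.6283k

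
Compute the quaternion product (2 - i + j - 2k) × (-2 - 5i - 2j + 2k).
-3 - 10i + 6j + 15k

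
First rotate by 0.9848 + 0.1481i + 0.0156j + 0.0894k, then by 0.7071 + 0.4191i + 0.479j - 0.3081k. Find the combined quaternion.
0.6544 + 0.5651i + 0.3997j - 0.3046k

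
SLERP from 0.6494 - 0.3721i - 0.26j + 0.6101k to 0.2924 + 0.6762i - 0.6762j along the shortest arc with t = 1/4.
0.6851 - 0.0901i - 0.4747j + 0.5452k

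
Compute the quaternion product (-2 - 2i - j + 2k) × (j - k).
3 - i - 4j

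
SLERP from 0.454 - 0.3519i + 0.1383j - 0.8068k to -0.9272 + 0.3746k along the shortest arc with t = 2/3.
0.8186 - 0.1281i + 0.0503j - 0.5576k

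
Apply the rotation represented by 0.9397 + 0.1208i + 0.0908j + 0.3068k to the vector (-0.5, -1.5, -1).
(0.19, -1.302, -1.33)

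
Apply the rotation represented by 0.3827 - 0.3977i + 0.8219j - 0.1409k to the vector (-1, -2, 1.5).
(2.594, -0.417, 0.588)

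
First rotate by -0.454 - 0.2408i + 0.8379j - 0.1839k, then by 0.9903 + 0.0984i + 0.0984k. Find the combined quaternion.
-0.4078 - 0.3656i + 0.8242j - 0.1443k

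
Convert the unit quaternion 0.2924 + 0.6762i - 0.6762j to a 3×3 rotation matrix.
[[0.0855, -0.9145, -0.3954], [-0.9145, 0.0855, -0.3954], [0.3954, 0.3954, -0.829]]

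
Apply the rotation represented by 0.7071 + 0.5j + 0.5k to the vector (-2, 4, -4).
(-5.657, -1.414, 1.414)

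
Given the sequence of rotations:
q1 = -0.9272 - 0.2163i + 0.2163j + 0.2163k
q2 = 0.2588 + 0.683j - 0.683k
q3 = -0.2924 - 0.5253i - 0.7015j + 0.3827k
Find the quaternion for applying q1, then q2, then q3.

q2 · q1 = -0.24 + 0.2395i - 0.4296j + 0.837k
q3 · q2 · q1 = -0.4257 - 0.3667i + 0.8253j + 0.0571k
-0.4257 - 0.3667i + 0.8253j + 0.0571k


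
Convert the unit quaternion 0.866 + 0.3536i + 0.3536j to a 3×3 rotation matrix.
[[0.7499, 0.2501, 0.6124], [0.2501, 0.7499, -0.6124], [-0.6124, 0.6124, 0.4999]]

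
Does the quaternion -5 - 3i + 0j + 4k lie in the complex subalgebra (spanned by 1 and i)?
No. The quaternion -5 - 3i + 4k has j-coefficient y = 0 and k-coefficient z = 4, not both zero, so it does not lie in the complex subalgebra spanned by 1 and i.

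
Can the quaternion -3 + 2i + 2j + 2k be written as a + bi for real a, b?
No. The quaternion -3 + 2i + 2j + 2k has j-coefficient y = 2 and k-coefficient z = 2, not both zero, so it does not lie in the complex subalgebra spanned by 1 and i.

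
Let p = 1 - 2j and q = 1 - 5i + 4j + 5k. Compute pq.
9 - 15i + 2j - 5k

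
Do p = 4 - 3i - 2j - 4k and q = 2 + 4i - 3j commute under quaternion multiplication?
No: pq = 14 - 2i - 32j + 9k ≠ 14 + 22i - 25k = qp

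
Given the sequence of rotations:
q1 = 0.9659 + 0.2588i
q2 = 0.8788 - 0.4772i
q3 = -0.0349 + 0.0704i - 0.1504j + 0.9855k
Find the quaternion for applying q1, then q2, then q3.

q2 · q1 = 0.9723 - 0.2335i
q3 · q2 · q1 = -0.0175 + 0.0766i - 0.3763j + 0.9231k
-0.0175 + 0.0766i - 0.3763j + 0.9231k


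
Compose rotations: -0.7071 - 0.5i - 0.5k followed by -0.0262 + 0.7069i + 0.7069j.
0.372 - 0.8402i - 0.1464j + 0.3665k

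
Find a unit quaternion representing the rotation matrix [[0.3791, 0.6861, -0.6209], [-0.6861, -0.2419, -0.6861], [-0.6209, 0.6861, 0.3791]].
0.6157 + 0.5572i - 0.5572k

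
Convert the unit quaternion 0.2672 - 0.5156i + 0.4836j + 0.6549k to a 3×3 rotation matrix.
[[-0.3255, -0.8487, -0.4169], [-0.1487, -0.3895, 0.909], [-0.9338, 0.3579, 0.0006]]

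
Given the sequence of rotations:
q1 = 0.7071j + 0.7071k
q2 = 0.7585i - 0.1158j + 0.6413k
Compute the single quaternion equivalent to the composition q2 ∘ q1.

q2 · q1 = -0.3716 - 0.5353i - 0.5363j + 0.5363k
-0.3716 - 0.5353i - 0.5363j + 0.5363k


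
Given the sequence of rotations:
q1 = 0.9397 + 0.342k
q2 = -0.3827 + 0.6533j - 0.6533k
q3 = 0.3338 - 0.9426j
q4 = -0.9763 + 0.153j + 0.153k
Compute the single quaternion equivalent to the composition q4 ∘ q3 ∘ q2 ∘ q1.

q2 · q1 = -0.1362 + 0.2234i + 0.6139j - 0.7448k
q3 · q2 · q1 = 0.5332 + 0.7766i + 0.3333j - 0.038k
q4 · q3 · q2 · q1 = -0.5657 - 0.815i - 0.125j - 0.0001k
-0.5657 - 0.815i - 0.125j - 0.0001k


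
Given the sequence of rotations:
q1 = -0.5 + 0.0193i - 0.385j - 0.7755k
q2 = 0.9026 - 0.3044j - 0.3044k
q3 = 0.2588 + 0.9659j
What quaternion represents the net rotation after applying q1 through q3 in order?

q2 · q1 = -0.8046 + 0.1363i - 0.2012j - 0.5419k
q3 · q2 · q1 = -0.0139 - 0.4881i - 0.8292j - 0.2719k
-0.0139 - 0.4881i - 0.8292j - 0.2719k


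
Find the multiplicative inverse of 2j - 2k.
-0.25j + 0.25k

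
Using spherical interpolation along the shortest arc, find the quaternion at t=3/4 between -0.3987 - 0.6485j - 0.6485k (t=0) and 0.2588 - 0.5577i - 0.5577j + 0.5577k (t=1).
-0.3757 + 0.4998i + 0.266j - 0.7337k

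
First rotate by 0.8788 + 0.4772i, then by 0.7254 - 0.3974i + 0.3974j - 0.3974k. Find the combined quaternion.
0.8271 - 0.0031i + 0.1596j - 0.5389k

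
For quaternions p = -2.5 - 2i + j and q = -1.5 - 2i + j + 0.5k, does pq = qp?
No: pq = -1.25 + 8.5i - 3j - 1.25k ≠ -1.25 + 7.5i - 5j - 1.25k = qp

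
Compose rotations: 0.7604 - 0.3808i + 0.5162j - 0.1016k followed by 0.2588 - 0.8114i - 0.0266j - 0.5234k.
-0.1516 - 0.4427i + 0.2302j - 0.8533k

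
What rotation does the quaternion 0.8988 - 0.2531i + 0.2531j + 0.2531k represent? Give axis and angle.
axis = (-√3/3, √3/3, √3/3), θ = 52°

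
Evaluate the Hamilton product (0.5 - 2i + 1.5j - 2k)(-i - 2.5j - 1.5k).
-1.25 - 7.75i - 2.25j + 5.75k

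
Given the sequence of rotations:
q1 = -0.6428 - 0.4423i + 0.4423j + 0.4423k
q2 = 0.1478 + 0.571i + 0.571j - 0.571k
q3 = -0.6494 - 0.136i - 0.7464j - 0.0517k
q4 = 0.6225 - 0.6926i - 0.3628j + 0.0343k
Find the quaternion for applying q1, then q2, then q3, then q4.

q2 · q1 = 0.1575 + 0.0727i - 0.3017j + 0.9375k
q3 · q2 · q1 = -0.2691 - 0.784i + 0.2021j - 0.5217k
q4 · q3 · q2 · q1 = -0.6193 - 0.1193i - 0.1648j - 0.7584k
-0.6193 - 0.1193i - 0.1648j - 0.7584k


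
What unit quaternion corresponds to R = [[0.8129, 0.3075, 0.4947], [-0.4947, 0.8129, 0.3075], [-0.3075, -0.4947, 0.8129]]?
0.9272 - 0.2163i + 0.2163j - 0.2163k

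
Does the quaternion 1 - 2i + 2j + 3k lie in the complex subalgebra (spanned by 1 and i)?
No. The quaternion 1 - 2i + 2j + 3k has j-coefficient y = 2 and k-coefficient z = 3, not both zero, so it does not lie in the complex subalgebra spanned by 1 and i.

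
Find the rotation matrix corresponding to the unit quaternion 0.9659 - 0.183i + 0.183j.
[[0.933, -0.067, 0.3535], [-0.067, 0.933, 0.3535], [-0.3535, -0.3535, 0.866]]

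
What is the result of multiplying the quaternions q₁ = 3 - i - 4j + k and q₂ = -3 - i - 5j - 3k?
-27 + 17i - 7j - 11k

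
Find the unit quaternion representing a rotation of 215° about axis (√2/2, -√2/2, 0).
-0.3007 + 0.6744i - 0.6744j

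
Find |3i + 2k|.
√13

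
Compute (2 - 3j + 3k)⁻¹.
0.0909 + 0.1364j - 0.1364k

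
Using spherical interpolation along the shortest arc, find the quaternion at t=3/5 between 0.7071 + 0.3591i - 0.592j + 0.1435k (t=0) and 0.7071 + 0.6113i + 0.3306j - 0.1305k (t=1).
0.8107 + 0.5826i - 0.0535j - 0.0212k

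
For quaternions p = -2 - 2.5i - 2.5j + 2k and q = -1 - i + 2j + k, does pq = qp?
No: pq = 2.5 - 2i - j - 11.5k ≠ 2.5 + 11i - 2j + 3.5k = qp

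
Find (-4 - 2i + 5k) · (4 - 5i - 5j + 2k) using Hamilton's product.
-36 + 37i - j + 22k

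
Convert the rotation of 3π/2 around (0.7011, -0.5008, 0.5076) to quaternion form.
-0.7071 + 0.4958i - 0.3541j + 0.3589k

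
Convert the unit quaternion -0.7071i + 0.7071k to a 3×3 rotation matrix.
[[0, 0, -1], [0, -1, 0], [-1, 0, 0]]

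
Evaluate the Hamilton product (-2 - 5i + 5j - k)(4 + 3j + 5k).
-18 + 8i + 39j - 29k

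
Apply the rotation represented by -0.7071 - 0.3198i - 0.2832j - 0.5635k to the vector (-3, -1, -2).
(-1.52, -2.828, -1.921)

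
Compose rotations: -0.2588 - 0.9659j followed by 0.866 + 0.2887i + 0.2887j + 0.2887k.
0.0547 + 0.2041i - 0.9112j - 0.3536k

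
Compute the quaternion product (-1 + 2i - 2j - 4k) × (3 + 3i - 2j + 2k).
-5 - 9i - 20j - 12k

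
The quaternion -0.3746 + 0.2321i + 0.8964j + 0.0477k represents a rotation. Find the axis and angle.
axis = (0.2503, 0.9668, 0.0514), θ = 224°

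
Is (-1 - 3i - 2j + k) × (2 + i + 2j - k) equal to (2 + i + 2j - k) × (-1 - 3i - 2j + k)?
No: pq = 6 - 7i - 8j - k ≠ 6 - 7i - 4j + 7k = qp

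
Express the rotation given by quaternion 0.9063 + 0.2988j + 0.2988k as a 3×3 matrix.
[[0.6429, -0.5416, 0.5416], [0.5416, 0.8214, 0.1786], [-0.5416, 0.1786, 0.8214]]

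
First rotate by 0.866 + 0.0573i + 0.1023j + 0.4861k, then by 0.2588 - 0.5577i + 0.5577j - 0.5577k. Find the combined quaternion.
0.4701 - 0.14i + 0.7486j - 0.4462k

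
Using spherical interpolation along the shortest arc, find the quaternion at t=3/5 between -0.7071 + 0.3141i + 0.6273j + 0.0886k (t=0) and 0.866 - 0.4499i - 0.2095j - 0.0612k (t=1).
-0.8241 + 0.4062i + 0.3877j + 0.0742k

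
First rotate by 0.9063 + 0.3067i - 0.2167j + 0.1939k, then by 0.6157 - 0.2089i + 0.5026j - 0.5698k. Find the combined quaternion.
0.8415 - 0.0265i + 0.1878j - 0.5059k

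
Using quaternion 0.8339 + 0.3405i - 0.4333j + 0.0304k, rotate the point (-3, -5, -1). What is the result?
(0.563, -2.504, -5.33)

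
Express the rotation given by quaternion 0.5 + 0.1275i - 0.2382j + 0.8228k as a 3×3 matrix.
[[-0.4675, -0.8835, -0.0284], [0.7621, -0.3865, -0.5195], [0.448, -0.2645, 0.854]]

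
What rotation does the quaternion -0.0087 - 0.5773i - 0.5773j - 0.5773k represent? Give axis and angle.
axis = (-√3/3, -√3/3, -√3/3), θ = 181°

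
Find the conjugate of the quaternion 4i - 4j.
-4i + 4j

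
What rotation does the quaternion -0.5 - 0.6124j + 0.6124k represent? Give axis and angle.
axis = (0, -√2/2, √2/2), θ = 4π/3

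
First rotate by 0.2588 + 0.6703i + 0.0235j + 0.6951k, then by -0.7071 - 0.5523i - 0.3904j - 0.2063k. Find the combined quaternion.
0.3398 - 0.8834i + 0.128j - 0.2962k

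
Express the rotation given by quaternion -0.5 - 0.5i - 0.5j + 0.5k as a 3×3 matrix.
[[0, 1, 0], [0, 0, -1], [-1, 0, 0]]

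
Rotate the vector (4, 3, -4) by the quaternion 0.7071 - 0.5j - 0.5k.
(4.95, -3.328, 2.328)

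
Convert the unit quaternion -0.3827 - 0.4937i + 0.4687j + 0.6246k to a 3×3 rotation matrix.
[[-0.2196, 0.0153, -0.9755], [-0.9409, -0.2677, 0.2076], [-0.258, 0.9634, 0.0732]]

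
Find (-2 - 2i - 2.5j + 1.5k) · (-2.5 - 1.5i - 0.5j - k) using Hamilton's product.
2.25 + 11.25i + 3j - 4.5k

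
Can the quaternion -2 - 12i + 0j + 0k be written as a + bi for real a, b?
Yes. The quaternion -2 - 12i has j- and k-coefficients y = z = 0, so it lies in the complex subalgebra spanned by 1 and i.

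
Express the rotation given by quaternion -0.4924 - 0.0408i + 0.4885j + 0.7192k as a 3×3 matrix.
[[-0.5118, 0.6684, -0.5398], [-0.7481, -0.0378, 0.6625], [0.4224, 0.7428, 0.5194]]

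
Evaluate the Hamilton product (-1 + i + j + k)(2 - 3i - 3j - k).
5 + 7i + 3j + 3k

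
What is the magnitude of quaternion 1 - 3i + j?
√11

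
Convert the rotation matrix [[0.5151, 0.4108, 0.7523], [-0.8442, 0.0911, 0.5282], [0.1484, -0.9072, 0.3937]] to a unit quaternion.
0.7071 - 0.5075i + 0.2135j - 0.4437k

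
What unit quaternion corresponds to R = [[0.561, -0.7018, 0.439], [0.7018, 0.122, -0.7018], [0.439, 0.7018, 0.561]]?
0.749 + 0.4685i + 0.4685k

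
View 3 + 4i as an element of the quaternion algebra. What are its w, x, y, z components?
3 + 4i + 0j + 0k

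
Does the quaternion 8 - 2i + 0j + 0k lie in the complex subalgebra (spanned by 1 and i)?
Yes. The quaternion 8 - 2i has j- and k-coefficients y = z = 0, so it lies in the complex subalgebra spanned by 1 and i.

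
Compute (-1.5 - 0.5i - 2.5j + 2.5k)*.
-1.5 + 0.5i + 2.5j - 2.5k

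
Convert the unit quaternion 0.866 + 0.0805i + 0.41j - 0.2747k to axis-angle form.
axis = (0.161, 0.8199, -0.5494), θ = π/3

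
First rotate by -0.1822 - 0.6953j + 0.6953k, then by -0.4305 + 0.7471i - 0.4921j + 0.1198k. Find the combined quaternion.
-0.347 - 0.395i - 0.1305j - 0.8406k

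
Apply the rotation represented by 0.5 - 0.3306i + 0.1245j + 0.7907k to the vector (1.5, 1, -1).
(-0.897, 0.066, -1.855)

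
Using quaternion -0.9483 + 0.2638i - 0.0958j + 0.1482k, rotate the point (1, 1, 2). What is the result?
(1.688, 1.429, 1.053)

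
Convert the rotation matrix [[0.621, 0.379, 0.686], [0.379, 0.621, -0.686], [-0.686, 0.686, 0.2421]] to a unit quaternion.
0.7881 + 0.4353i + 0.4353j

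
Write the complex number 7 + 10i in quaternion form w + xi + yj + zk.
7 + 10i + 0j + 0k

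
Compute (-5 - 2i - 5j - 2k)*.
-5 + 2i + 5j + 2k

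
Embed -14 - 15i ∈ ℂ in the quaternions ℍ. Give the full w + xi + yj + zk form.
-14 - 15i + 0j + 0k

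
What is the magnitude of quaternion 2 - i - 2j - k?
√10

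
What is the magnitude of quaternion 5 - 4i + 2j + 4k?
√61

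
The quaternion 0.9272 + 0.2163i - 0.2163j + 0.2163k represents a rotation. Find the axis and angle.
axis = (√3/3, -√3/3, √3/3), θ = 44°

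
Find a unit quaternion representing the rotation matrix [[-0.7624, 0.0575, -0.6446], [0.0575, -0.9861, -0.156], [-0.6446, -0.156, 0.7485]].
-0.3447i - 0.0834j + 0.935k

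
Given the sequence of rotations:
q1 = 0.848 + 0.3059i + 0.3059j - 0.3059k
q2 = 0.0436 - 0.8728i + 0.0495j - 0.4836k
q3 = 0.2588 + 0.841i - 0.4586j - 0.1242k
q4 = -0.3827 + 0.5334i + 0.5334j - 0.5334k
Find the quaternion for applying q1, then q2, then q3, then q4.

q2 · q1 = 0.1409 - 0.594i - 0.3596j - 0.7056k
q3 · q2 · q1 = 0.2835 + 0.2437i + 0.5095j - 0.7749k
q4 · q3 · q2 · q1 = -0.9236 - 0.0836i + 0.2396j + 0.2871k
-0.9236 - 0.0836i + 0.2396j + 0.2871k


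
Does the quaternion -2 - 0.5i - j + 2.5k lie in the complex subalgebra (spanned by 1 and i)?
No. The quaternion -2 - 0.5i - j + 2.5k has j-coefficient y = -1 and k-coefficient z = 2.5, not both zero, so it does not lie in the complex subalgebra spanned by 1 and i.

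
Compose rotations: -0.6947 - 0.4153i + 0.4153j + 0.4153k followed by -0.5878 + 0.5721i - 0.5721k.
0.8835 + 0.0843i - 0.2441j + 0.3909k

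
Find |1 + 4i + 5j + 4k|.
√58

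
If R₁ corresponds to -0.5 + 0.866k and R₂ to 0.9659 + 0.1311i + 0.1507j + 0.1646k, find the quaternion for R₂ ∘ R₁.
-0.6255 + 0.065i - 0.1889j + 0.7542k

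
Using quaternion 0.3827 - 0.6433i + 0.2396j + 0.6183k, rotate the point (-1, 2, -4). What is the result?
(0.765, -4.504, 0.357)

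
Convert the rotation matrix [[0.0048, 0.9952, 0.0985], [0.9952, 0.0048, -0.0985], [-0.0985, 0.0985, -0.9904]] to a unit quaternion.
0.0698 + 0.7054i + 0.7054j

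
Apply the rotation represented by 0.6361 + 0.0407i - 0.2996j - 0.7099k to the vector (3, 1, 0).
(0.316, -2.794, 1.447)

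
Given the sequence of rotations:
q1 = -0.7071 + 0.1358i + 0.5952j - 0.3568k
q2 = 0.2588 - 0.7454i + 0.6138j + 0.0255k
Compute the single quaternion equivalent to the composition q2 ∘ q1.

q2 · q1 = -0.438 + 0.328i - 0.5425j - 0.6374k
-0.438 + 0.328i - 0.5425j - 0.6374k


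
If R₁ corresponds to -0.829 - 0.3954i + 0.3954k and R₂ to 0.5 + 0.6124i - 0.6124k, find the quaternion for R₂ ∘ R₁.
0.0698 - 0.7054i + 0.7054k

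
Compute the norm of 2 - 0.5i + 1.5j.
2.55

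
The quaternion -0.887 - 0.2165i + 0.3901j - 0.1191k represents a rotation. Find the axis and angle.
axis = (-0.4688, 0.8448, -0.2579), θ = 305°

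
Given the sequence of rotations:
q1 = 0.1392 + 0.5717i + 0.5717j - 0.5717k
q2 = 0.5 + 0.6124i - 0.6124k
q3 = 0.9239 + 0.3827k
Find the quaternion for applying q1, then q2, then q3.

q2 · q1 = -0.6306 + 0.7212i + 0.2858j - 0.021k
q3 · q2 · q1 = -0.5746 + 0.5569i + 0.5401j - 0.2607k
-0.5746 + 0.5569i + 0.5401j - 0.2607k


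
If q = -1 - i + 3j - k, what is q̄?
-1 + i - 3j + k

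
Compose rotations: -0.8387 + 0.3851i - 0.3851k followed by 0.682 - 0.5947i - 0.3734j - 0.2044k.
-0.4217 + 0.9052i + 0.0054j + 0.0526k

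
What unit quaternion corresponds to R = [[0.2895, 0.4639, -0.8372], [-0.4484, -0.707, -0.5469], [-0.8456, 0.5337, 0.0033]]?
0.3827 + 0.7059i + 0.0055j - 0.596k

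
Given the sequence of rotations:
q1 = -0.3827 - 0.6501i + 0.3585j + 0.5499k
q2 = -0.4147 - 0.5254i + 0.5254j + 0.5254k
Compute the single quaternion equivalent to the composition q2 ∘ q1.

q2 · q1 = -0.6601 + 0.5712i - 0.4024j - 0.2759k
-0.6601 + 0.5712i - 0.4024j - 0.2759k


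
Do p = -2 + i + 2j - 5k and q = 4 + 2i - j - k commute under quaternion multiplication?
No: pq = -13 - 7i + j - 23k ≠ -13 + 7i + 19j - 13k = qp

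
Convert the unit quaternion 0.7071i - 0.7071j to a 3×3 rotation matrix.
[[0, -1, 0], [-1, 0, 0], [0, 0, -1]]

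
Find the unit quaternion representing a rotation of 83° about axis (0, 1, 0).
0.749 + 0.6626j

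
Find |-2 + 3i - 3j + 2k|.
√26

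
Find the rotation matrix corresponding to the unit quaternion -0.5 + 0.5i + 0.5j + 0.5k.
[[0, 1, 0], [0, 0, 1], [1, 0, 0]]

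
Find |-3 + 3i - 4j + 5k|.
√59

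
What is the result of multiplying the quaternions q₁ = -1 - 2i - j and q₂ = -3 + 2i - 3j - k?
4 + 5i + 4j + 9k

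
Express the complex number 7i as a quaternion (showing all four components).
0 + 7i + 0j + 0k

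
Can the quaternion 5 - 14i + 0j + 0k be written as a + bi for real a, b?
Yes. The quaternion 5 - 14i has j- and k-coefficients y = z = 0, so it lies in the complex subalgebra spanned by 1 and i.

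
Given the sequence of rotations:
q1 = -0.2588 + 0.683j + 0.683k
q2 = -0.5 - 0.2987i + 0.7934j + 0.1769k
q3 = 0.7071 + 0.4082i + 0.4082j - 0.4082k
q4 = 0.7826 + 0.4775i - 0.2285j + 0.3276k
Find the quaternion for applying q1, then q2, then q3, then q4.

q2 · q1 = -0.5333 + 0.4984i - 0.3428j - 0.5913k
q3 · q2 · q1 = -0.682 - 0.2466i - 0.4222j - 0.5438k
q4 · q3 · q2 · q1 = -0.3343 - 0.2561i + 0.0043j - 0.9069k
-0.3343 - 0.2561i + 0.0043j - 0.9069k


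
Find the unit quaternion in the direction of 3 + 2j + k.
0.8018 + 0.5345j + 0.2673k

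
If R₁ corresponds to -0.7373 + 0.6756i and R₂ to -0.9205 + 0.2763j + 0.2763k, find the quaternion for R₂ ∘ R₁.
0.6787 - 0.6219i - 0.017j - 0.3904k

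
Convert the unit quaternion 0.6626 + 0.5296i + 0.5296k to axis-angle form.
axis = (√2/2, 0, √2/2), θ = 97°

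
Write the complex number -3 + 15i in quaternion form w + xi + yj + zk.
-3 + 15i + 0j + 0k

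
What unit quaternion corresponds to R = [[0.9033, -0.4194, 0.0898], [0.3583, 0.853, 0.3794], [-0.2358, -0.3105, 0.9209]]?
0.9588 - 0.1799i + 0.0849j + 0.2028k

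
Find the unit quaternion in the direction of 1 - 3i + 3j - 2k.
0.2085 - 0.6255i + 0.6255j - 0.417k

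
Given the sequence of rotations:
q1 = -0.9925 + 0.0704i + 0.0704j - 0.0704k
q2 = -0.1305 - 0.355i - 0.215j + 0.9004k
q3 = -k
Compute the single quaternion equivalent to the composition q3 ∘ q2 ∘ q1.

q2 · q1 = 0.233 + 0.2949i + 0.2426j - 0.8943k
q3 · q2 · q1 = -0.8943 + 0.2426i - 0.2949j - 0.233k
-0.8943 + 0.2426i - 0.2949j - 0.233k


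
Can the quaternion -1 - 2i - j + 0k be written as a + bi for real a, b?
No. The quaternion -1 - 2i - j has j-coefficient y = -1 and k-coefficient z = 0, not both zero, so it does not lie in the complex subalgebra spanned by 1 and i.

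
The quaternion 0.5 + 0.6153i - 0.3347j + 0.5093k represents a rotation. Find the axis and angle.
axis = (0.7105, -0.3865, 0.5881), θ = 2π/3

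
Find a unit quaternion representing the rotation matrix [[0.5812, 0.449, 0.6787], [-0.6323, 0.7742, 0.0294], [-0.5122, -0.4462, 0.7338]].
0.8788 - 0.1353i + 0.3388j - 0.3076k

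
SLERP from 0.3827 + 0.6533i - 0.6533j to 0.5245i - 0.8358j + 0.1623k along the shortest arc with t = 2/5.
0.2353 + 0.6183i - 0.7469j + 0.067k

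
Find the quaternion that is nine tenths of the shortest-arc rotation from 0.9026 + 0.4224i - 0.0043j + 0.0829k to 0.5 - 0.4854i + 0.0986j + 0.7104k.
0.5951 - 0.4062i + 0.0933j + 0.6871k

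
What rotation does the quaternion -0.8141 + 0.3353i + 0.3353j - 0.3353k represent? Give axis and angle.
axis = (√3/3, √3/3, -√3/3), θ = 289°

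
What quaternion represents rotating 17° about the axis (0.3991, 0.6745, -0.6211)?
0.989 + 0.059i + 0.0997j - 0.0918k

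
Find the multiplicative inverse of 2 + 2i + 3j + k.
0.1111 - 0.1111i - 0.1667j - 0.0556k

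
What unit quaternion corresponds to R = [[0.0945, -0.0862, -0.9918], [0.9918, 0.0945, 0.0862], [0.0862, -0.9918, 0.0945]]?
0.5665 - 0.4758i - 0.4758j + 0.4758k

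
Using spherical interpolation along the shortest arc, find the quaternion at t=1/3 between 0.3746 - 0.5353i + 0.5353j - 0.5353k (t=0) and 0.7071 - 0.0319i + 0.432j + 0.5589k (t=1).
0.6172 - 0.4447i + 0.6235j - 0.1807k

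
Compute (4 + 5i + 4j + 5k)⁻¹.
0.0488 - 0.061i - 0.0488j - 0.061k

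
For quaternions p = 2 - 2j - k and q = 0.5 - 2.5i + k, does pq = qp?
No: pq = 2 - 7i + 1.5j - 3.5k ≠ 2 - 3i - 3.5j + 6.5k = qp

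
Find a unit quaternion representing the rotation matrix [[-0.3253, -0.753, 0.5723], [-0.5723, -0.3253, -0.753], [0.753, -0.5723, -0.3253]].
0.0785 + 0.5756i - 0.5756j + 0.5756k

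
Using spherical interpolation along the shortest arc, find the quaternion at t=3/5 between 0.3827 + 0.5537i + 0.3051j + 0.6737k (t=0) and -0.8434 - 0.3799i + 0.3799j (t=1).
0.7721 + 0.5326i - 0.1163j + 0.3266k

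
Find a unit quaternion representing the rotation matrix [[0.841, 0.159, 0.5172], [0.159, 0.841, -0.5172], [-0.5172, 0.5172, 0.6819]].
0.917 + 0.282i + 0.282j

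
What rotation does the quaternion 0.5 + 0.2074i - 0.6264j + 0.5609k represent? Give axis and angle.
axis = (0.2395, -0.7233, 0.6477), θ = 2π/3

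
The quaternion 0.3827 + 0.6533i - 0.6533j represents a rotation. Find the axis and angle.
axis = (√2/2, -√2/2, 0), θ = 3π/4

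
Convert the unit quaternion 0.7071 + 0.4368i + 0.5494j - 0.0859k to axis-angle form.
axis = (0.6177, 0.777, -0.1215), θ = π/2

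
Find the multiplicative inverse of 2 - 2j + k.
0.2222 + 0.2222j - 0.1111k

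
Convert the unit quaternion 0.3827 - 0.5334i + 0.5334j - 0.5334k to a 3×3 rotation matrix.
[[-0.1381, -0.1608, 0.9773], [-0.9773, -0.1381, -0.1608], [0.1608, -0.9773, -0.1381]]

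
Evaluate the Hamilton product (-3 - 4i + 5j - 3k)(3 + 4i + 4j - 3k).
-22 - 27i - 21j - 36k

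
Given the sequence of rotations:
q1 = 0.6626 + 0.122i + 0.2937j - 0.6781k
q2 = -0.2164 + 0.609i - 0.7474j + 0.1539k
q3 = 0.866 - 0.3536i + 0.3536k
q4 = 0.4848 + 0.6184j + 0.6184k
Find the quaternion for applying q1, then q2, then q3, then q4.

q2 · q1 = 0.1062 + 0.8387i - 0.127j + 0.5188k
q3 · q2 · q1 = 0.2051 + 0.7337i + 0.37j + 0.5317k
q4 · q3 · q2 · q1 = -0.4582 + 0.4557i + 0.7599j - 0.0691k
-0.4582 + 0.4557i + 0.7599j - 0.0691k


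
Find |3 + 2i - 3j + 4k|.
√38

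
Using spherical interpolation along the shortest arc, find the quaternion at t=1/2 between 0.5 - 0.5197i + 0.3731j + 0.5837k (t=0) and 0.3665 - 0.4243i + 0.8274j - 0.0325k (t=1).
0.4708 - 0.5129i + 0.6523j + 0.2995k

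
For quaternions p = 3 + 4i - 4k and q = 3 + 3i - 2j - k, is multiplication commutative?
No: pq = -7 + 13i - 14j - 23k ≠ -7 + 29i + 2j - 7k = qp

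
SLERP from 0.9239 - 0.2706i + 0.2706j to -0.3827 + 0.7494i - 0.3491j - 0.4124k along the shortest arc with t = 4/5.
0.5295 - 0.6892i + 0.3537j + 0.3456k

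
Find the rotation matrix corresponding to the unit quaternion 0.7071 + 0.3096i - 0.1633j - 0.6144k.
[[0.1917, 0.7678, -0.6114], [-0.97, 0.0533, -0.2372], [-0.1495, 0.6385, 0.755]]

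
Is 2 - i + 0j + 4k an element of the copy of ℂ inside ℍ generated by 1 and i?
No. The quaternion 2 - i + 4k has j-coefficient y = 0 and k-coefficient z = 4, not both zero, so it does not lie in the complex subalgebra spanned by 1 and i.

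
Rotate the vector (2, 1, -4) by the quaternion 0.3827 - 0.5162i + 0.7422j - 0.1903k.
(-4.027, -1.88, 1.118)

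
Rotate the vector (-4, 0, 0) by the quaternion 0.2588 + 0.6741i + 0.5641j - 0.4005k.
(-0.171, -2.213, 3.328)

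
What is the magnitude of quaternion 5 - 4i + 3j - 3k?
√59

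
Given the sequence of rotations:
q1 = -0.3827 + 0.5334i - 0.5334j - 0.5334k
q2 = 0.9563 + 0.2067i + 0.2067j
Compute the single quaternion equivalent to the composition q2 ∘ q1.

q2 · q1 = -0.366 + 0.3207i - 0.4789j - 0.7306k
-0.366 + 0.3207i - 0.4789j - 0.7306k


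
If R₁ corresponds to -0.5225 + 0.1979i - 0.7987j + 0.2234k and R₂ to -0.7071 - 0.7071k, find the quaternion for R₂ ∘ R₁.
0.5274 - 0.7047i + 0.4248j + 0.2115k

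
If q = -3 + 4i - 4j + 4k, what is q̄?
-3 - 4i + 4j - 4k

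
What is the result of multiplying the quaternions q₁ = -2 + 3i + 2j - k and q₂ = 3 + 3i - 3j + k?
-8 + 2i + 6j - 20k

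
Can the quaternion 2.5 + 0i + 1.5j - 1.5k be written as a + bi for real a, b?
No. The quaternion 2.5 + 1.5j - 1.5k has j-coefficient y = 1.5 and k-coefficient z = -1.5, not both zero, so it does not lie in the complex subalgebra spanned by 1 and i.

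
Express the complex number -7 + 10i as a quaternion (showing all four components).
-7 + 10i + 0j + 0k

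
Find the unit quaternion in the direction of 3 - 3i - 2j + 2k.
0.5883 - 0.5883i - 0.3922j + 0.3922k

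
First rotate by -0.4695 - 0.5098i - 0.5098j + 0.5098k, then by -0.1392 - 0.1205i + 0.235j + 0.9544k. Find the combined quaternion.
-0.3628 + 0.7339i - 0.4645j - 0.3378k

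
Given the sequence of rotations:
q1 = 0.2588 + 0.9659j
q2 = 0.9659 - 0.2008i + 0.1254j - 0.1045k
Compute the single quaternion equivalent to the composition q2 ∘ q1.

q2 · q1 = 0.1289 + 0.049i + 0.9654j - 0.221k
0.1289 + 0.049i + 0.9654j - 0.221k


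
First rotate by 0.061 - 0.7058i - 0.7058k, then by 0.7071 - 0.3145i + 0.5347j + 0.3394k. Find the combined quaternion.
0.0607 - 0.8956i - 0.4289j - 0.101k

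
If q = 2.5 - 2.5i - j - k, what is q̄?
2.5 + 2.5i + j + k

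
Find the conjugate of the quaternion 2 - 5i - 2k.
2 + 5i + 2k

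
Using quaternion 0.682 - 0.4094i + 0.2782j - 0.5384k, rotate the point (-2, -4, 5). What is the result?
(1.544, 2.878, 5.859)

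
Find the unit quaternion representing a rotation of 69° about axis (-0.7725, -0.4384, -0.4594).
0.8241 - 0.4375i - 0.2483j - 0.2602k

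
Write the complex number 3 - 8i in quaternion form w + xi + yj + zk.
3 - 8i + 0j + 0k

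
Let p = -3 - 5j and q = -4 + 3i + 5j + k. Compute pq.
37 - 14i + 5j + 12k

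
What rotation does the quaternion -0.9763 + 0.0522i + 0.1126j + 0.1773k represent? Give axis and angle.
axis = (0.2412, 0.5203, 0.8192), θ = 335°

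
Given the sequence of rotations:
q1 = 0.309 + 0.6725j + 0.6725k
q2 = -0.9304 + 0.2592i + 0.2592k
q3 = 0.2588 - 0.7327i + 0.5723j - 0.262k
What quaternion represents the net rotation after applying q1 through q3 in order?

q2 · q1 = -0.4618 - 0.0942i - 0.8j - 0.3713k
q3 · q2 · q1 = 0.172 - 0.1081i - 0.7187j + 0.665k
0.172 - 0.1081i - 0.7187j + 0.665k


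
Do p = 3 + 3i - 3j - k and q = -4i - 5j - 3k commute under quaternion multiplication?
No: pq = -6 - 8i - 2j - 36k ≠ -6 - 16i - 28j + 18k = qp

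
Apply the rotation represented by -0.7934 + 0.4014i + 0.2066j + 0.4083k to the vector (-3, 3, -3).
(0.698, 0.062, -5.149)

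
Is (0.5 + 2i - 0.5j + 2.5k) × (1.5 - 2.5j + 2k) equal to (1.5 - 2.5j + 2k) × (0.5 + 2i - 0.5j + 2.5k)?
No: pq = -5.5 + 8.25i - 6j - 0.25k ≠ -5.5 - 2.25i + 2j + 9.75k = qp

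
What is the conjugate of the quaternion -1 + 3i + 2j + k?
-1 - 3i - 2j - k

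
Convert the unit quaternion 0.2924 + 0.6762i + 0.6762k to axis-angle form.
axis = (√2/2, 0, √2/2), θ = 146°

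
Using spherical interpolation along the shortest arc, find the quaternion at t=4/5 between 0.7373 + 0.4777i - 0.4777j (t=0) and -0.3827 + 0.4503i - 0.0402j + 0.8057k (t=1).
0.581 - 0.2797i - 0.1057j - 0.757k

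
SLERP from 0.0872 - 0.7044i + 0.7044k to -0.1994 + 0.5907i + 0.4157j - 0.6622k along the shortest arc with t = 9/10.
0.1897 - 0.608i - 0.3766j + 0.6727k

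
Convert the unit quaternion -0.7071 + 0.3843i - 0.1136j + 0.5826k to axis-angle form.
axis = (0.5435, -0.1607, 0.8239), θ = 3π/2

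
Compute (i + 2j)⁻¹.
-0.2i - 0.4j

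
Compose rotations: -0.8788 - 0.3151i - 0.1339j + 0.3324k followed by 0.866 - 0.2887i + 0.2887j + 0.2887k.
-0.9093 + 0.1155i - 0.3647j + 0.1638k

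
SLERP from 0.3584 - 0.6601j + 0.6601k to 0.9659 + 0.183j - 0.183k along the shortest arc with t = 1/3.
0.7547 - 0.4639j + 0.4639k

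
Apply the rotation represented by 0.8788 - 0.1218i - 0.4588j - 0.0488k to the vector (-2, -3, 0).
(-1.741, -2.949, -1.129)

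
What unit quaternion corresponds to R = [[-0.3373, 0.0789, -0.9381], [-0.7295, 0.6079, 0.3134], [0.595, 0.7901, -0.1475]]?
0.5299 + 0.2249i - 0.7233j - 0.3814k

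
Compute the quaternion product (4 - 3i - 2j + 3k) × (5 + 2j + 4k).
12 - 29i + 10j + 25k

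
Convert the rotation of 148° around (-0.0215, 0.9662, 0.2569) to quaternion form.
0.2756 - 0.0207i + 0.9288j + 0.2469k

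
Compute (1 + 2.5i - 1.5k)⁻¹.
0.1053 - 0.2632i + 0.1579k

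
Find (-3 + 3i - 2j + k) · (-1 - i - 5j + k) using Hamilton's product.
-5 + 3i + 13j - 21k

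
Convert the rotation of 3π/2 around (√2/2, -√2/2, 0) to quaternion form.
-0.7071 + 0.5i - 0.5j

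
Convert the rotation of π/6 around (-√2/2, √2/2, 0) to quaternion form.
0.9659 - 0.183i + 0.183j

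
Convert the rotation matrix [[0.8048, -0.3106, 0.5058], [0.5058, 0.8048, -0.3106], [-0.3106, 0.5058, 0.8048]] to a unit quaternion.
0.9239 + 0.2209i + 0.2209j + 0.2209k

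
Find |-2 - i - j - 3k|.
√15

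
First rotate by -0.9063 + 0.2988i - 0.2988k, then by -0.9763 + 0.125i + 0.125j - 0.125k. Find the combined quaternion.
0.8101 - 0.4424i - 0.1133j + 0.3677k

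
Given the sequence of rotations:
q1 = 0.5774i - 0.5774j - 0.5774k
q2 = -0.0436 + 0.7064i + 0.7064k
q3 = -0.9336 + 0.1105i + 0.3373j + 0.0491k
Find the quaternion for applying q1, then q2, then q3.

q2 · q1 = 0.3827i + 0.8409j - 0.3827k
q3 · q2 · q1 = -0.3071 - 0.5277i - 0.724j + 0.3211k
-0.3071 - 0.5277i - 0.724j + 0.3211k


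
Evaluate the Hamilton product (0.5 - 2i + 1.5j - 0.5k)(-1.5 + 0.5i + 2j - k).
-3.25 + 2.75i - 3.5j - 4.5k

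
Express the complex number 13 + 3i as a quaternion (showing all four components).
13 + 3i + 0j + 0k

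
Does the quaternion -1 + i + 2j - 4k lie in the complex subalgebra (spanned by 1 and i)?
No. The quaternion -1 + i + 2j - 4k has j-coefficient y = 2 and k-coefficient z = -4, not both zero, so it does not lie in the complex subalgebra spanned by 1 and i.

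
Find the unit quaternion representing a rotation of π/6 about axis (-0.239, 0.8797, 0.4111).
0.9659 - 0.0619i + 0.2277j + 0.1064k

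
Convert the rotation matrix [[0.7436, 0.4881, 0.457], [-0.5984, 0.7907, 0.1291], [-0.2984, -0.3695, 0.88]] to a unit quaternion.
0.9239 - 0.1349i + 0.2044j - 0.294k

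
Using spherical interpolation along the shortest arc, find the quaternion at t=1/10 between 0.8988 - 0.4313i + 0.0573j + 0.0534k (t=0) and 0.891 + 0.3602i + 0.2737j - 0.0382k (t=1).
0.9293 - 0.3569i + 0.0838j + 0.0449k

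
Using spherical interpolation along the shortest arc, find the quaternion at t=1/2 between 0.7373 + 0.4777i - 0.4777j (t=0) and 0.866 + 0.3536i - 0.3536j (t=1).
0.8064 + 0.4181i - 0.4181j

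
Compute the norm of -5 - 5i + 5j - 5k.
10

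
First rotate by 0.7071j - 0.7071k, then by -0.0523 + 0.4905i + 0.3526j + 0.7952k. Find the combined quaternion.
0.313 - 0.8116i + 0.3099j + 0.3838k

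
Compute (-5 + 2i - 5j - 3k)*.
-5 - 2i + 5j + 3k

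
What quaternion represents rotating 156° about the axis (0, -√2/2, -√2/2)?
0.2079 - 0.6917j - 0.6917k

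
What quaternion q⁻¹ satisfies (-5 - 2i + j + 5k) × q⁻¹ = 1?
-0.0909 + 0.0364i - 0.0182j - 0.0909k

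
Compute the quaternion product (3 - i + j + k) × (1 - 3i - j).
1 - 9i - 5j + 5k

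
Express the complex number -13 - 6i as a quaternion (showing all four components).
-13 - 6i + 0j + 0k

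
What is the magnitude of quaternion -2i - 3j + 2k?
√17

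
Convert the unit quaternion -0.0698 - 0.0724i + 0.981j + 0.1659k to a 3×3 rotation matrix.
[[-0.9798, -0.1189, -0.161], [-0.1652, 0.9345, 0.3154], [0.1129, 0.3356, -0.9352]]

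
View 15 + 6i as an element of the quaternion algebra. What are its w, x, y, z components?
15 + 6i + 0j + 0k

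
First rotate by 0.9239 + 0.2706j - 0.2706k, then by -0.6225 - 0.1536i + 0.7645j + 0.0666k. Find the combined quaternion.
-0.764 - 0.3668i + 0.4963j + 0.1884k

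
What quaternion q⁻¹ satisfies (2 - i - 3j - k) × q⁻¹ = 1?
0.1333 + 0.0667i + 0.2j + 0.0667k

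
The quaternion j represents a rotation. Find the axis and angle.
axis = (0, 1, 0), θ = π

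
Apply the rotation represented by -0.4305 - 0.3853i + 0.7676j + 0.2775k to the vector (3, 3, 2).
(-3.805, -0.656, 2.664)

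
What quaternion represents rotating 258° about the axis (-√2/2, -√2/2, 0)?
-0.6293 - 0.5495i - 0.5495j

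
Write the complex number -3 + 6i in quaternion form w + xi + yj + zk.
-3 + 6i + 0j + 0k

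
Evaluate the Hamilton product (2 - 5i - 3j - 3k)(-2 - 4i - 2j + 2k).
-24 - 10i + 24j + 8k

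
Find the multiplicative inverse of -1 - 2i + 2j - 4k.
-0.04 + 0.08i - 0.08j + 0.16k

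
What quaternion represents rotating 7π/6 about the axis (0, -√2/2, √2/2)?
-0.2588 - 0.683j + 0.683k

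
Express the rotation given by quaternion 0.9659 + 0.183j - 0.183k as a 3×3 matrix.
[[0.866, 0.3535, 0.3535], [-0.3535, 0.933, -0.067], [-0.3535, -0.067, 0.933]]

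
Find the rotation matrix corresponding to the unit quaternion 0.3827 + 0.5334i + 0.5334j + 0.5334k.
[[-0.1381, 0.1608, 0.9773], [0.9773, -0.1381, 0.1608], [0.1608, 0.9773, -0.1381]]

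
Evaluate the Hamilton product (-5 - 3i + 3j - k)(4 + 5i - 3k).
-8 - 46i - 2j - 4k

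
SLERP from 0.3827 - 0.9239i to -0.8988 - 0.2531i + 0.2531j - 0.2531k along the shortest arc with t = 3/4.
0.9415 - 0.1055i - 0.2264j + 0.2264k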